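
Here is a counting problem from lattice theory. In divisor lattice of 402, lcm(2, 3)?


Join=lcm.
gcd(2,3)=1
lcm=6


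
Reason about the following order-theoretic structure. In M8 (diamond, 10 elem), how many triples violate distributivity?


Distributive law: a ^ (b v c) = (a ^ b) v (a ^ c).
Check all 10^3 = 1000 ordered triples (a,b,c).
  e.g. a=a1, b=a2, c=a3: lhs=a1 != rhs=0
  e.g. a=a1, b=a2, c=a4: lhs=a1 != rhs=0
Total violating triples: 336


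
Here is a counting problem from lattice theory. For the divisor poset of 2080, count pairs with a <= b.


The order relation is {(a,b) : a <= b}, reflexive so it includes (a,a).
Examples: (1,1), (1,10), (1,104), (1,1040), (1,13), ...
Total ordered pairs: 189


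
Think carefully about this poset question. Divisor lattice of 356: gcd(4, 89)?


Meet=gcd.
gcd(4,89)=1


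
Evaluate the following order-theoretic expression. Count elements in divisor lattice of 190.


Divisors of 190: [1, 2, 5, 10, 19, 38, 95, 190]
Count: 8


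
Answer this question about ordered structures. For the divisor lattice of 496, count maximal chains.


A maximal chain goes from the minimum element to a maximal element via cover relations.
Counting all min-to-max paths in the cover graph.
Total maximal chains: 5


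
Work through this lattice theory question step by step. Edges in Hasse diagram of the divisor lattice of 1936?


A cover relation a -< b holds when a < b with no c strictly between.
Cover relations:
  1 -< 2
  1 -< 11
  2 -< 4
  2 -< 22
  4 -< 8
  4 -< 44
  8 -< 16
  8 -< 88
  ...14 more
Total: 22


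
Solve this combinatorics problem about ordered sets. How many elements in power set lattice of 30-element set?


Power set = 2^n.
2^30 = 1073741824


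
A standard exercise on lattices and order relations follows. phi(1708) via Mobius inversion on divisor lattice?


phi(n) = n * prod_{p|n} (1 - 1/p).
Prime divisors of 1708: [2, 7, 61]
phi(1708) = 1708 * (1 - 1/2) * (1 - 1/7) * (1 - 1/61)
phi(1708) = 720


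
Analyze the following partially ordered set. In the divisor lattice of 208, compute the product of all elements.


Divisors of 208: [1, 2, 4, 8, 13, 16, 26, 52, 104, 208]
Product = n^(d(n)/2) = 208^(10/2)
Product = 389328928768


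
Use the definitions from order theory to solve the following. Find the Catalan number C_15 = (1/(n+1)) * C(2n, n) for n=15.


C(n) = C(2n, n) / (n+1).
C(30, 15) = 155117520
C(15) = 155117520 / 16 = 9694845


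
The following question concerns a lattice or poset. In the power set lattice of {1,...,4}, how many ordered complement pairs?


Complement pair (a,b): a meet b = bottom, a join b = top.
Here: A intersect B = {} and A union B = {1,...,4}.
Pairs found: ({},{1,2,3,4}), ({1},{2,3,4}), ({2},{1,3,4}), ({3},{1,2,4}), ... (12 more)
Total ordered pairs: 16


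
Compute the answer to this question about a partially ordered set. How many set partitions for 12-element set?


B(n) = number of set partitions of an n-element set.
B(n) satisfies the recurrence: B(n+1) = sum_k C(n,k)*B(k).
B(12) = 4213597


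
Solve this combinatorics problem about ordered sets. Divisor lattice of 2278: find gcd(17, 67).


In a divisor lattice, meet = gcd (greatest common divisor).
By Euclidean algorithm or factoring: gcd(17,67) = 1


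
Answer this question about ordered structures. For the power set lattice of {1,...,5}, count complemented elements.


An element a is complemented if some b has a meet b = bottom, a join b = top.
every subset A has complement S\A, so all elements are complemented.
Complemented elements: {}, {1}, {2}, {3}, {4}, {5}, ... (26 more)
Count: 32


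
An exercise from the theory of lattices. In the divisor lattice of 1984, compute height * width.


Height = length of longest chain minus 1; width = size of largest antichain.
A maximum chain: 1 | 31 | 62 | 124 | 248 | 496 | 992 | 1984  (height 7).
A maximum antichain: {2, 31}  (width 2).
Product = 7 * 2 = 14


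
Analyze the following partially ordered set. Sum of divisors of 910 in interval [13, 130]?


Interval [13,130] in divisors of 910: [13, 26, 65, 130]
Sum = 234


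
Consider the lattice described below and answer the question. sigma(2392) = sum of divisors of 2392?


sigma(n) = sum of divisors.
Divisors of 2392: [1, 2, 4, 8, 13, 23, 26, 46, 52, 92, 104, 184, 299, 598, 1196, 2392]
Sum = 5040


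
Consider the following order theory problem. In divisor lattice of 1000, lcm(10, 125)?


Join=lcm.
gcd(10,125)=5
lcm=250


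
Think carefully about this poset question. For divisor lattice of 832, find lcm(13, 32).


In a divisor lattice, join = lcm (least common multiple).
Compute lcm iteratively: start with first element, then lcm(current, next).
Elements: [13, 32]
lcm(13,32) = 416
Final lcm = 416


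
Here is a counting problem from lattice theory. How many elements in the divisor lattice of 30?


Divisors of 30: [1, 2, 3, 5, 6, 10, 15, 30]
Count: 8


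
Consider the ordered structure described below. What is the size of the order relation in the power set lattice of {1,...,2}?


The order relation is {(a,b) : a <= b}, reflexive so it includes (a,a).
Examples: ({},{}), ({},{1,2}), ({},{1}), ({},{2}), ({1,2},{1,2}), ...
Total ordered pairs: 9


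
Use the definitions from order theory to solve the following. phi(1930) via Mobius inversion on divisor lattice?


phi(n) = n * prod_{p|n} (1 - 1/p).
Prime divisors of 1930: [2, 5, 193]
phi(1930) = 1930 * (1 - 1/2) * (1 - 1/5) * (1 - 1/193)
phi(1930) = 768


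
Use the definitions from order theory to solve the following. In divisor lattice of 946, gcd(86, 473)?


Meet=gcd.
gcd(86,473)=43


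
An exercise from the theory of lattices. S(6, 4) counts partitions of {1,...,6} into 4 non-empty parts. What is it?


S(n,k) = k*S(n-1,k) + S(n-1,k-1).
S(5,4) = 10, S(5,3) = 25
S(6,4) = 4*10 + 25 = 40 + 25
S(6,4) = 65


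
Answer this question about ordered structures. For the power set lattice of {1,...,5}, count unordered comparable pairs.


A comparable pair {a,b} has a < b or b < a in the order.
Count unordered pairs where one element is strictly below the other.
Examples: {{},{1}}, {{},{2}}, {{},{3}}, {{},{4}}, ...
Total comparable pairs: 211


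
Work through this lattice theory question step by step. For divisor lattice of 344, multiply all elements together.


Divisors of 344: [1, 2, 4, 8, 43, 86, 172, 344]
Product = n^(d(n)/2) = 344^(8/2)
Product = 14003408896


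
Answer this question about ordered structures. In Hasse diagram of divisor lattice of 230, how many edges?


A cover relation a -< b holds when a < b with no c strictly between.
Cover relations:
  1 -< 2
  1 -< 5
  1 -< 23
  2 -< 10
  2 -< 46
  5 -< 10
  5 -< 115
  10 -< 230
  ...4 more
Total: 12


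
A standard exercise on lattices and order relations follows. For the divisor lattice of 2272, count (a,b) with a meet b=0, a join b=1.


Complement pair (a,b): a meet b = bottom, a join b = top.
Here: gcd(a,b)=1 and lcm(a,b)=2272, i.e. a*b=2272 with a,b coprime.
Pairs found: (1,2272), (32,71), (71,32), (2272,1)
Total ordered pairs: 4


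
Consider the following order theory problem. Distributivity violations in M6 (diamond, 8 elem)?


Distributive law: a ^ (b v c) = (a ^ b) v (a ^ c).
Check all 8^3 = 512 ordered triples (a,b,c).
  e.g. a=a1, b=a2, c=a3: lhs=a1 != rhs=0
  e.g. a=a1, b=a2, c=a4: lhs=a1 != rhs=0
Total violating triples: 120


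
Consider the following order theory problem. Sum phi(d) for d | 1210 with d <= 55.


Divisors of 1210 up to 55: [1, 2, 5, 10, 11, 22, 55]
phi values: [1, 1, 4, 4, 10, 10, 40]
Sum = 70


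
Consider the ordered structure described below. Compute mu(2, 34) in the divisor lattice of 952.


In a divisor lattice, mu(a,b) = mu(b/a) where mu is the classical Mobius function.
b/a = 34/2 = 17
Prime factorization of 17: primes [17]
17 is squarefree with 1 prime factor(s), so mu(17) = (-1)^1 = -1


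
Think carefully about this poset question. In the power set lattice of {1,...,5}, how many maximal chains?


A maximal chain goes from the minimum element to a maximal element via cover relations.
Counting all min-to-max paths in the cover graph.
Total maximal chains: 120


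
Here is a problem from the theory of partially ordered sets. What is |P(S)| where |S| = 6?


Power set = 2^n.
2^6 = 64


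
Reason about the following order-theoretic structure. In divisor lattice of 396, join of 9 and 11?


In a divisor lattice, join = lcm (least common multiple).
gcd(9,11) = 1
lcm(9,11) = 9*11/gcd = 99/1 = 99


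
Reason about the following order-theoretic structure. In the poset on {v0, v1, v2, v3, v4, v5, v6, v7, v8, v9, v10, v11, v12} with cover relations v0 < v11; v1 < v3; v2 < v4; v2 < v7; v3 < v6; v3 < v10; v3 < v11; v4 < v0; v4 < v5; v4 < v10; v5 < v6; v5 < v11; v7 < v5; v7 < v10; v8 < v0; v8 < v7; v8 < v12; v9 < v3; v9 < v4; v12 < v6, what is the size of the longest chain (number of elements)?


A chain is a totally ordered subset; we count the number of elements in a maximum chain.
Compute, for each element x, the size of the longest chain ending at x:
  v1: 1
  v2: 1
  v8: 1
  v9: 1
  v12: 2
  v3: 2
  ...
A maximum chain: v2 < v4 < v5 < v6
Number of elements in the longest chain: 4


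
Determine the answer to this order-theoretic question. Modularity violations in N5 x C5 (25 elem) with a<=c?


Modular law: if a <= c then a v (b ^ c) = (a v b) ^ c.
Check all triples (a,b,c) with a <= c among 25 elements.
  e.g. a=(a,0), b=(c,0), c=(b,0): lhs=(a,0) != rhs=(b,0)
  e.g. a=(a,0), b=(c,1), c=(b,0): lhs=(a,0) != rhs=(b,0)
Total violating triples: 75


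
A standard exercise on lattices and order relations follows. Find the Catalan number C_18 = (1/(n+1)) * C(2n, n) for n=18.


C(n) = C(2n, n) / (n+1).
C(36, 18) = 9075135300
C(18) = 9075135300 / 19 = 477638700


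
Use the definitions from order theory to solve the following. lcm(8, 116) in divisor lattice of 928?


Join=lcm.
gcd(8,116)=4
lcm=232


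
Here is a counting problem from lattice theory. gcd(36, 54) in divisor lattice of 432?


Meet=gcd.
gcd(36,54)=18


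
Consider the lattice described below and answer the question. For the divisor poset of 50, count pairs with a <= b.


The order relation is {(a,b) : a <= b}, reflexive so it includes (a,a).
Examples: (1,1), (1,10), (1,2), (1,25), (1,5), ...
Total ordered pairs: 18


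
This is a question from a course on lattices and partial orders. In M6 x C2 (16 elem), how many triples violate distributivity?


Distributive law: a ^ (b v c) = (a ^ b) v (a ^ c).
Check all 16^3 = 4096 ordered triples (a,b,c).
  e.g. a=(a1,0), b=(a2,0), c=(a3,0): lhs=(a1,0) != rhs=(0,0)
  e.g. a=(a1,0), b=(a2,0), c=(a3,1): lhs=(a1,0) != rhs=(0,0)
Total violating triples: 960


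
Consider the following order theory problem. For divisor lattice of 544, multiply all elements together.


Divisors of 544: [1, 2, 4, 8, 16, 17, 32, 34, 68, 136, 272, 544]
Product = n^(d(n)/2) = 544^(12/2)
Product = 25917517364985856


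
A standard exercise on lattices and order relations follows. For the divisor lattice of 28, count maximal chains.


A maximal chain goes from the minimum element to a maximal element via cover relations.
Counting all min-to-max paths in the cover graph.
Total maximal chains: 3


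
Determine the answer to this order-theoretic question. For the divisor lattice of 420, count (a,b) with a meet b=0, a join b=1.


Complement pair (a,b): a meet b = bottom, a join b = top.
Here: gcd(a,b)=1 and lcm(a,b)=420, i.e. a*b=420 with a,b coprime.
Pairs found: (1,420), (3,140), (4,105), (5,84), ... (12 more)
Total ordered pairs: 16


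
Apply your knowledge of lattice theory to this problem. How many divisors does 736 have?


Divisors of 736: [1, 2, 4, 8, 16, 23, 32, 46, 92, 184, 368, 736]
Count: 12


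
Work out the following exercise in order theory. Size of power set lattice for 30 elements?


Power set = 2^n.
2^30 = 1073741824


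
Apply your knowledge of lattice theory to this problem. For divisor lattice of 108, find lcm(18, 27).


In a divisor lattice, join = lcm (least common multiple).
Compute lcm iteratively: start with first element, then lcm(current, next).
Elements: [18, 27]
lcm(18,27) = 54
Final lcm = 54


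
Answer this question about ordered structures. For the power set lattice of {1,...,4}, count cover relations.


A cover relation a -< b holds when a < b with no c strictly between.
Cover relations:
  {} -< {1}
  {} -< {2}
  {} -< {3}
  {} -< {4}
  {1} -< {1,2}
  {1} -< {1,3}
  {1} -< {1,4}
  {2} -< {1,2}
  ...24 more
Total: 32


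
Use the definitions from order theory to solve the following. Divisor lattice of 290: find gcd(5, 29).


In a divisor lattice, meet = gcd (greatest common divisor).
By Euclidean algorithm or factoring: gcd(5,29) = 1


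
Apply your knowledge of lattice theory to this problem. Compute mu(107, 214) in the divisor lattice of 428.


In a divisor lattice, mu(a,b) = mu(b/a) where mu is the classical Mobius function.
b/a = 214/107 = 2
Prime factorization of 2: primes [2]
2 is squarefree with 1 prime factor(s), so mu(2) = (-1)^1 = -1


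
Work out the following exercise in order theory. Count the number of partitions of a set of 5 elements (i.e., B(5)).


B(n) = number of set partitions of an n-element set.
B(n) satisfies the recurrence: B(n+1) = sum_k C(n,k)*B(k).
B(5) = 52


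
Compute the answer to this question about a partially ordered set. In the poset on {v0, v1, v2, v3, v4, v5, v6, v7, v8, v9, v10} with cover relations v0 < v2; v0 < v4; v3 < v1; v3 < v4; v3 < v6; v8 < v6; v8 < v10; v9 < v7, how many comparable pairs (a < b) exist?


A comparable pair {a,b} has a < b or b < a in the order.
Count unordered pairs where one element is strictly below the other.
Examples: {v0,v2}, {v0,v4}, {v1,v3}, {v3,v4}, ...
Total comparable pairs: 8


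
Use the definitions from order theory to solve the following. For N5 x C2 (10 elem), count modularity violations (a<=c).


Modular law: if a <= c then a v (b ^ c) = (a v b) ^ c.
Check all triples (a,b,c) with a <= c among 10 elements.
  e.g. a=(a,0), b=(c,0), c=(b,0): lhs=(a,0) != rhs=(b,0)
  e.g. a=(a,0), b=(c,1), c=(b,0): lhs=(a,0) != rhs=(b,0)
Total violating triples: 6


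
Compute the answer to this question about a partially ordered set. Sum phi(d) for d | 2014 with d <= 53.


Divisors of 2014 up to 53: [1, 2, 19, 38, 53]
phi values: [1, 1, 18, 18, 52]
Sum = 90


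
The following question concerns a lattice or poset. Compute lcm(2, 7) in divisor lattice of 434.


In a divisor lattice, join = lcm (least common multiple).
gcd(2,7) = 1
lcm(2,7) = 2*7/gcd = 14/1 = 14


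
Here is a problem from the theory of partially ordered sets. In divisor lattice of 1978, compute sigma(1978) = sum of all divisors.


sigma(n) = sum of divisors.
Divisors of 1978: [1, 2, 23, 43, 46, 86, 989, 1978]
Sum = 3168


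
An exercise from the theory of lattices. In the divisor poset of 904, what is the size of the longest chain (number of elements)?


A chain is a totally ordered subset; we count the number of elements in a maximum chain.
Compute, for each element x, the size of the longest chain ending at x:
  1: 1
  2: 2
  113: 2
  4: 3
  8: 4
  226: 3
  ...
A maximum chain: 1 < 2 < 4 < 8 < 904
Number of elements in the longest chain: 5


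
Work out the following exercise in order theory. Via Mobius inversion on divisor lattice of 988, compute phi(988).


phi(n) = n * prod_{p|n} (1 - 1/p).
Prime divisors of 988: [2, 13, 19]
phi(988) = 988 * (1 - 1/2) * (1 - 1/13) * (1 - 1/19)
phi(988) = 432


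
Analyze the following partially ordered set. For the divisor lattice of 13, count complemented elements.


An element a is complemented if some b has a meet b = bottom, a join b = top.
a is complemented iff gcd(a, n/a)=1, i.e. a is a unitary divisor of 13.
Complemented elements: 1, 13
Count: 2


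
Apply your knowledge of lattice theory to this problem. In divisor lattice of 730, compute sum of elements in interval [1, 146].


Interval [1,146] in divisors of 730: [1, 2, 73, 146]
Sum = 222


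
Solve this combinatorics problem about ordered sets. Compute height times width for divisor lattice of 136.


Height = length of longest chain minus 1; width = size of largest antichain.
A maximum chain: 1 | 17 | 34 | 68 | 136  (height 4).
A maximum antichain: {2, 17}  (width 2).
Product = 4 * 2 = 8


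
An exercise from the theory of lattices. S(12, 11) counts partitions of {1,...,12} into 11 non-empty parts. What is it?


S(n,k) = k*S(n-1,k) + S(n-1,k-1).
S(11,11) = 1, S(11,10) = 55
S(12,11) = 11*1 + 55 = 11 + 55
S(12,11) = 66


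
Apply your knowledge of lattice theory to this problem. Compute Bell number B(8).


B(n) = number of set partitions of an n-element set.
B(n) satisfies the recurrence: B(n+1) = sum_k C(n,k)*B(k).
B(8) = 4140


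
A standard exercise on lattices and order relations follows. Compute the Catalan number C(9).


C(n) = C(2n, n) / (n+1).
C(18, 9) = 48620
C(9) = 48620 / 10 = 4862


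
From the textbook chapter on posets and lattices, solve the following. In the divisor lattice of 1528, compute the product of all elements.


Divisors of 1528: [1, 2, 4, 8, 191, 382, 764, 1528]
Product = n^(d(n)/2) = 1528^(8/2)
Product = 5451216326656


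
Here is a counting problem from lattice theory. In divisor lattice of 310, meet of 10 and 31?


In a divisor lattice, meet = gcd (greatest common divisor).
By Euclidean algorithm or factoring: gcd(10,31) = 1


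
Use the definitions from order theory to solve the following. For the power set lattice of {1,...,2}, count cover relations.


A cover relation a -< b holds when a < b with no c strictly between.
Cover relations:
  {} -< {1}
  {} -< {2}
  {1} -< {1,2}
  {2} -< {1,2}
Total: 4


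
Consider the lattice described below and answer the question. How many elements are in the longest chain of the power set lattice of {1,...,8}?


A chain is a totally ordered subset; we count the number of elements in a maximum chain.
Compute, for each element x, the size of the longest chain ending at x:
  {}: 1
  {1}: 2
  {2}: 2
  {3}: 2
  {4}: 2
  {5}: 2
  ...
A maximum chain: {} < {1} < {1,2} < {1,2,3} < {1,2,3,4} < {1,2,3,4,5} < {1,2,3,4,5,6} < {1,2,3,4,5,6,7} < {1,2,3,4,5,6,7,8}
Number of elements in the longest chain: 9


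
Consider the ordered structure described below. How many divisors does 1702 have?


Divisors of 1702: [1, 2, 23, 37, 46, 74, 851, 1702]
Count: 8


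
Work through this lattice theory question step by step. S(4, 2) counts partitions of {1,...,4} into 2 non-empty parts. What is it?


S(n,k) = k*S(n-1,k) + S(n-1,k-1).
S(3,2) = 3, S(3,1) = 1
S(4,2) = 2*3 + 1 = 6 + 1
S(4,2) = 7


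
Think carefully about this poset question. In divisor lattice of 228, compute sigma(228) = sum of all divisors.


sigma(n) = sum of divisors.
Divisors of 228: [1, 2, 3, 4, 6, 12, 19, 38, 57, 76, 114, 228]
Sum = 560


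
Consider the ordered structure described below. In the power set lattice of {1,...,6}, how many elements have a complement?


An element a is complemented if some b has a meet b = bottom, a join b = top.
every subset A has complement S\A, so all elements are complemented.
Complemented elements: {}, {1}, {2}, {3}, {4}, {5}, ... (58 more)
Count: 64


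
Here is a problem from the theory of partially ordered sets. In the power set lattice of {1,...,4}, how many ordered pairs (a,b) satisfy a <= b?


The order relation is {(a,b) : a <= b}, reflexive so it includes (a,a).
Examples: ({},{}), ({},{1,2}), ({},{1,2,3}), ({},{1,2,3,4}), ({},{1,2,4}), ...
Total ordered pairs: 81


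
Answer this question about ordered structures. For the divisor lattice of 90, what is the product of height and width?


Height = length of longest chain minus 1; width = size of largest antichain.
A maximum chain: 1 | 5 | 15 | 45 | 90  (height 4).
A maximum antichain: {6, 9, 10, 15}  (width 4).
Product = 4 * 4 = 16


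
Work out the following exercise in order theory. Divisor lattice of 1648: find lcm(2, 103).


In a divisor lattice, join = lcm (least common multiple).
gcd(2,103) = 1
lcm(2,103) = 2*103/gcd = 206/1 = 206


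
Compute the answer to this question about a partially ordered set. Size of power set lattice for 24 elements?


Power set = 2^n.
2^24 = 16777216


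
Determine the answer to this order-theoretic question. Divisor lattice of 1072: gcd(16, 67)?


Meet=gcd.
gcd(16,67)=1


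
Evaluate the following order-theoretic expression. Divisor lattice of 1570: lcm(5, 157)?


Join=lcm.
gcd(5,157)=1
lcm=785


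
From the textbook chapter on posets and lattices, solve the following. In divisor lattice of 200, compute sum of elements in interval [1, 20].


Interval [1,20] in divisors of 200: [1, 2, 4, 5, 10, 20]
Sum = 42


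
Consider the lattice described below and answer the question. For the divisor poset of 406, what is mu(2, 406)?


In a divisor lattice, mu(a,b) = mu(b/a) where mu is the classical Mobius function.
b/a = 406/2 = 203
Prime factorization of 203: primes [7, 29]
203 is squarefree with 2 prime factor(s), so mu(203) = (-1)^2 = 1


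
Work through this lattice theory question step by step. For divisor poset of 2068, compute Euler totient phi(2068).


phi(n) = n * prod_{p|n} (1 - 1/p).
Prime divisors of 2068: [2, 11, 47]
phi(2068) = 2068 * (1 - 1/2) * (1 - 1/11) * (1 - 1/47)
phi(2068) = 920


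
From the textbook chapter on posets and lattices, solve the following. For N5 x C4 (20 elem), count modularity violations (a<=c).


Modular law: if a <= c then a v (b ^ c) = (a v b) ^ c.
Check all triples (a,b,c) with a <= c among 20 elements.
  e.g. a=(a,0), b=(c,0), c=(b,0): lhs=(a,0) != rhs=(b,0)
  e.g. a=(a,0), b=(c,1), c=(b,0): lhs=(a,0) != rhs=(b,0)
Total violating triples: 40


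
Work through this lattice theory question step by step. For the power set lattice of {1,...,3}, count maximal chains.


A maximal chain goes from the minimum element to a maximal element via cover relations.
Counting all min-to-max paths in the cover graph.
Total maximal chains: 6


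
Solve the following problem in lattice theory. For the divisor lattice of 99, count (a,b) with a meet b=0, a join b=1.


Complement pair (a,b): a meet b = bottom, a join b = top.
Here: gcd(a,b)=1 and lcm(a,b)=99, i.e. a*b=99 with a,b coprime.
Pairs found: (1,99), (9,11), (11,9), (99,1)
Total ordered pairs: 4


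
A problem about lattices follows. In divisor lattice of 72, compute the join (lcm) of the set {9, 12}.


In a divisor lattice, join = lcm (least common multiple).
Compute lcm iteratively: start with first element, then lcm(current, next).
Elements: [9, 12]
lcm(9,12) = 36
Final lcm = 36


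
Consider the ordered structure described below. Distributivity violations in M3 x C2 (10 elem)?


Distributive law: a ^ (b v c) = (a ^ b) v (a ^ c).
Check all 10^3 = 1000 ordered triples (a,b,c).
  e.g. a=(a1,0), b=(a2,0), c=(a3,0): lhs=(a1,0) != rhs=(0,0)
  e.g. a=(a1,0), b=(a2,0), c=(a3,1): lhs=(a1,0) != rhs=(0,0)
Total violating triples: 48


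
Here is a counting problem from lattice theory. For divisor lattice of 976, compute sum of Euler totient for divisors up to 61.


Divisors of 976 up to 61: [1, 2, 4, 8, 16, 61]
phi values: [1, 1, 2, 4, 8, 60]
Sum = 76


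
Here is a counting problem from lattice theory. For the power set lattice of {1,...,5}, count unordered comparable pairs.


A comparable pair {a,b} has a < b or b < a in the order.
Count unordered pairs where one element is strictly below the other.
Examples: {{},{1}}, {{},{2}}, {{},{3}}, {{},{4}}, ...
Total comparable pairs: 211


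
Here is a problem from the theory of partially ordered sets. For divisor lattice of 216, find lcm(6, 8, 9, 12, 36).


In a divisor lattice, join = lcm (least common multiple).
Compute lcm iteratively: start with first element, then lcm(current, next).
Elements: [6, 8, 9, 12, 36]
lcm(6,8) = 24
lcm(24,9) = 72
lcm(72,12) = 72
lcm(72,36) = 72
Final lcm = 72


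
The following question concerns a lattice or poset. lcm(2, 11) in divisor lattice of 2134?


Join=lcm.
gcd(2,11)=1
lcm=22


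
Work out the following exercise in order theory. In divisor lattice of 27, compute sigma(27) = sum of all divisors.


sigma(n) = sum of divisors.
Divisors of 27: [1, 3, 9, 27]
Sum = 40


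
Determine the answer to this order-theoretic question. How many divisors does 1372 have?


Divisors of 1372: [1, 2, 4, 7, 14, 28, 49, 98, 196, 343, 686, 1372]
Count: 12


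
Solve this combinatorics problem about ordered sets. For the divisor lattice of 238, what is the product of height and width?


Height = length of longest chain minus 1; width = size of largest antichain.
A maximum chain: 1 | 17 | 119 | 238  (height 3).
A maximum antichain: {2, 7, 17}  (width 3).
Product = 3 * 3 = 9


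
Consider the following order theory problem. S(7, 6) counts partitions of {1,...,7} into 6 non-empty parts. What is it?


S(n,k) = k*S(n-1,k) + S(n-1,k-1).
S(6,6) = 1, S(6,5) = 15
S(7,6) = 6*1 + 15 = 6 + 15
S(7,6) = 21


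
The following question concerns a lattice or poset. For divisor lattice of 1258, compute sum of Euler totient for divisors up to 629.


Divisors of 1258 up to 629: [1, 2, 17, 34, 37, 74, 629]
phi values: [1, 1, 16, 16, 36, 36, 576]
Sum = 682


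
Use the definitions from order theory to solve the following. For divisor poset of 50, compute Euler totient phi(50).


phi(n) = n * prod_{p|n} (1 - 1/p).
Prime divisors of 50: [2, 5]
phi(50) = 50 * (1 - 1/2) * (1 - 1/5)
phi(50) = 20


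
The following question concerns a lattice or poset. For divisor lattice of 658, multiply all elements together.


Divisors of 658: [1, 2, 7, 14, 47, 94, 329, 658]
Product = n^(d(n)/2) = 658^(8/2)
Product = 187457825296


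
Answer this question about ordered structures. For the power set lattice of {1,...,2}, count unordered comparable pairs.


A comparable pair {a,b} has a < b or b < a in the order.
Count unordered pairs where one element is strictly below the other.
Examples: {{},{1}}, {{},{2}}, {{},{1,2}}, {{1},{1,2}}, ...
Total comparable pairs: 5


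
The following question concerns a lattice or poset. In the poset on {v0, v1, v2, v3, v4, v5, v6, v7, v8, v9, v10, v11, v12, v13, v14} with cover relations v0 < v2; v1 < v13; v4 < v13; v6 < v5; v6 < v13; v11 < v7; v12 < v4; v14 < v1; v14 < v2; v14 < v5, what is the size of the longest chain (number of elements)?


A chain is a totally ordered subset; we count the number of elements in a maximum chain.
Compute, for each element x, the size of the longest chain ending at x:
  v0: 1
  v3: 1
  v6: 1
  v8: 1
  v9: 1
  v10: 1
  ...
A maximum chain: v14 < v1 < v13
Number of elements in the longest chain: 3


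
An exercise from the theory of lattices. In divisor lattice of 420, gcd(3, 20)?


Meet=gcd.
gcd(3,20)=1


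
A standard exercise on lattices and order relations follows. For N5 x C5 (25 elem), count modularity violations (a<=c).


Modular law: if a <= c then a v (b ^ c) = (a v b) ^ c.
Check all triples (a,b,c) with a <= c among 25 elements.
  e.g. a=(a,0), b=(c,0), c=(b,0): lhs=(a,0) != rhs=(b,0)
  e.g. a=(a,0), b=(c,1), c=(b,0): lhs=(a,0) != rhs=(b,0)
Total violating triples: 75


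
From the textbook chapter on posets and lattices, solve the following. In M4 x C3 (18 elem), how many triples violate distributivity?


Distributive law: a ^ (b v c) = (a ^ b) v (a ^ c).
Check all 18^3 = 5832 ordered triples (a,b,c).
  e.g. a=(a1,0), b=(a2,0), c=(a3,0): lhs=(a1,0) != rhs=(0,0)
  e.g. a=(a1,0), b=(a2,0), c=(a3,1): lhs=(a1,0) != rhs=(0,0)
Total violating triples: 648


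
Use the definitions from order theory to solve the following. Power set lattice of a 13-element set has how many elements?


Power set = 2^n.
2^13 = 8192


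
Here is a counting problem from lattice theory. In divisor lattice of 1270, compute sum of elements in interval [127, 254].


Interval [127,254] in divisors of 1270: [127, 254]
Sum = 381


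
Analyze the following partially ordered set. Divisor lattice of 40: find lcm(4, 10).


In a divisor lattice, join = lcm (least common multiple).
gcd(4,10) = 2
lcm(4,10) = 4*10/gcd = 40/2 = 20


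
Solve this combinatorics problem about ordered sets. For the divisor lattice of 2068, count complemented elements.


An element a is complemented if some b has a meet b = bottom, a join b = top.
a is complemented iff gcd(a, n/a)=1, i.e. a is a unitary divisor of 2068.
Complemented elements: 1, 4, 11, 44, 47, 188, ... (2 more)
Count: 8


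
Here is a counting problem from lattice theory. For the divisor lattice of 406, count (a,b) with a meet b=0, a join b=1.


Complement pair (a,b): a meet b = bottom, a join b = top.
Here: gcd(a,b)=1 and lcm(a,b)=406, i.e. a*b=406 with a,b coprime.
Pairs found: (1,406), (2,203), (7,58), (14,29), ... (4 more)
Total ordered pairs: 8


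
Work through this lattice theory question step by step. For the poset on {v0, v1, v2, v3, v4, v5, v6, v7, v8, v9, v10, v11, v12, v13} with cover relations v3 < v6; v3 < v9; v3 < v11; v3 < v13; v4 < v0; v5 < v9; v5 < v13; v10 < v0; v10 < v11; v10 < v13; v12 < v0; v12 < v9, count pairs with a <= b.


The order relation is {(a,b) : a <= b}, reflexive so it includes (a,a).
Examples: (v0,v0), (v1,v1), (v10,v0), (v10,v10), (v10,v11), ...
Total ordered pairs: 26


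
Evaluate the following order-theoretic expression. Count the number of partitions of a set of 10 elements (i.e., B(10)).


B(n) = number of set partitions of an n-element set.
B(n) satisfies the recurrence: B(n+1) = sum_k C(n,k)*B(k).
B(10) = 115975


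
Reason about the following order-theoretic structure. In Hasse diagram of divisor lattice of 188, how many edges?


A cover relation a -< b holds when a < b with no c strictly between.
Cover relations:
  1 -< 2
  1 -< 47
  2 -< 4
  2 -< 94
  4 -< 188
  47 -< 94
  94 -< 188
Total: 7


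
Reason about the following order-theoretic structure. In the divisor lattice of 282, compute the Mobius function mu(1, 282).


In a divisor lattice, mu(a,b) = mu(b/a) where mu is the classical Mobius function.
b/a = 282/1 = 282
Prime factorization of 282: primes [2, 3, 47]
282 is squarefree with 3 prime factor(s), so mu(282) = (-1)^3 = -1


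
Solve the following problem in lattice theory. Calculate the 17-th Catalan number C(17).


C(n) = C(2n, n) / (n+1).
C(34, 17) = 2333606220
C(17) = 2333606220 / 18 = 129644790


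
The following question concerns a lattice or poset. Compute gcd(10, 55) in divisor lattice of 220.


In a divisor lattice, meet = gcd (greatest common divisor).
By Euclidean algorithm or factoring: gcd(10,55) = 5


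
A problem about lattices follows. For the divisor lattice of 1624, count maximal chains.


A maximal chain goes from the minimum element to a maximal element via cover relations.
Counting all min-to-max paths in the cover graph.
Total maximal chains: 20


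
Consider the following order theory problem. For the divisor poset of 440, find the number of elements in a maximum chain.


A chain is a totally ordered subset; we count the number of elements in a maximum chain.
Compute, for each element x, the size of the longest chain ending at x:
  1: 1
  2: 2
  5: 2
  11: 2
  4: 3
  8: 4
  ...
A maximum chain: 1 < 2 < 4 < 8 < 40 < 440
Number of elements in the longest chain: 6


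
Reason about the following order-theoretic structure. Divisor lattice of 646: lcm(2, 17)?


Join=lcm.
gcd(2,17)=1
lcm=34


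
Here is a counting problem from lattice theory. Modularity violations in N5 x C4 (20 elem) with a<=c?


Modular law: if a <= c then a v (b ^ c) = (a v b) ^ c.
Check all triples (a,b,c) with a <= c among 20 elements.
  e.g. a=(a,0), b=(c,0), c=(b,0): lhs=(a,0) != rhs=(b,0)
  e.g. a=(a,0), b=(c,1), c=(b,0): lhs=(a,0) != rhs=(b,0)
Total violating triples: 40


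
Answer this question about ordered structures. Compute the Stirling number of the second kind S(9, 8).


S(n,k) = k*S(n-1,k) + S(n-1,k-1).
S(8,8) = 1, S(8,7) = 28
S(9,8) = 8*1 + 28 = 8 + 28
S(9,8) = 36


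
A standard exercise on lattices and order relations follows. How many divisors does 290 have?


Divisors of 290: [1, 2, 5, 10, 29, 58, 145, 290]
Count: 8


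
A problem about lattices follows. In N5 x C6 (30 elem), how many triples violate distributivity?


Distributive law: a ^ (b v c) = (a ^ b) v (a ^ c).
Check all 30^3 = 27000 ordered triples (a,b,c).
  e.g. a=(b,0), b=(a,0), c=(c,0): lhs=(b,0) != rhs=(a,0)
  e.g. a=(b,0), b=(a,0), c=(c,1): lhs=(b,0) != rhs=(a,0)
Total violating triples: 432


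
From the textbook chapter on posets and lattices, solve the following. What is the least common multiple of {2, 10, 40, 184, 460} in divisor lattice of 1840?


In a divisor lattice, join = lcm (least common multiple).
Compute lcm iteratively: start with first element, then lcm(current, next).
Elements: [2, 10, 40, 184, 460]
lcm(2,10) = 10
lcm(10,40) = 40
lcm(40,184) = 920
lcm(920,460) = 920
Final lcm = 920


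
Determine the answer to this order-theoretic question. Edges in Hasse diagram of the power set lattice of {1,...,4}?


A cover relation a -< b holds when a < b with no c strictly between.
Cover relations:
  {} -< {1}
  {} -< {2}
  {} -< {3}
  {} -< {4}
  {1} -< {1,2}
  {1} -< {1,3}
  {1} -< {1,4}
  {2} -< {1,2}
  ...24 more
Total: 32


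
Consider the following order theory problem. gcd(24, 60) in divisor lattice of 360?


Meet=gcd.
gcd(24,60)=12


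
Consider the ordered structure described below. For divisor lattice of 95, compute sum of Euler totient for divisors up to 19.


Divisors of 95 up to 19: [1, 5, 19]
phi values: [1, 4, 18]
Sum = 23


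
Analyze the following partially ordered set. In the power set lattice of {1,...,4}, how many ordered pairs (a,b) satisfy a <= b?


The order relation is {(a,b) : a <= b}, reflexive so it includes (a,a).
Examples: ({},{}), ({},{1,2}), ({},{1,2,3}), ({},{1,2,3,4}), ({},{1,2,4}), ...
Total ordered pairs: 81


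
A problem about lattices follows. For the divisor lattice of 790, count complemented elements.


An element a is complemented if some b has a meet b = bottom, a join b = top.
a is complemented iff gcd(a, n/a)=1, i.e. a is a unitary divisor of 790.
Complemented elements: 1, 2, 5, 10, 79, 158, ... (2 more)
Count: 8


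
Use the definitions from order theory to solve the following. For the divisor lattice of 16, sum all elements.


sigma(n) = sum of divisors.
Divisors of 16: [1, 2, 4, 8, 16]
Sum = 31


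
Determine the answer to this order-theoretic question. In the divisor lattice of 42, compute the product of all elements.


Divisors of 42: [1, 2, 3, 6, 7, 14, 21, 42]
Product = n^(d(n)/2) = 42^(8/2)
Product = 3111696


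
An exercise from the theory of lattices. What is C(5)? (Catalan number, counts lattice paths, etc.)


C(n) = C(2n, n) / (n+1).
C(10, 5) = 252
C(5) = 252 / 6 = 42


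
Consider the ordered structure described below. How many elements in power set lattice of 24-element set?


Power set = 2^n.
2^24 = 16777216


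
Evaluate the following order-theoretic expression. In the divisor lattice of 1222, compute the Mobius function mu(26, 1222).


In a divisor lattice, mu(a,b) = mu(b/a) where mu is the classical Mobius function.
b/a = 1222/26 = 47
Prime factorization of 47: primes [47]
47 is squarefree with 1 prime factor(s), so mu(47) = (-1)^1 = -1


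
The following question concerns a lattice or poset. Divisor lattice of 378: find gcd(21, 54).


In a divisor lattice, meet = gcd (greatest common divisor).
By Euclidean algorithm or factoring: gcd(21,54) = 3


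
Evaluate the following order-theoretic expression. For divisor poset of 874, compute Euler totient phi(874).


phi(n) = n * prod_{p|n} (1 - 1/p).
Prime divisors of 874: [2, 19, 23]
phi(874) = 874 * (1 - 1/2) * (1 - 1/19) * (1 - 1/23)
phi(874) = 396


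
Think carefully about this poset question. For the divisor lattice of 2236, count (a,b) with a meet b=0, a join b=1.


Complement pair (a,b): a meet b = bottom, a join b = top.
Here: gcd(a,b)=1 and lcm(a,b)=2236, i.e. a*b=2236 with a,b coprime.
Pairs found: (1,2236), (4,559), (13,172), (43,52), ... (4 more)
Total ordered pairs: 8


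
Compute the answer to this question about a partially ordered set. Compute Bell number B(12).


B(n) = number of set partitions of an n-element set.
B(n) satisfies the recurrence: B(n+1) = sum_k C(n,k)*B(k).
B(12) = 4213597


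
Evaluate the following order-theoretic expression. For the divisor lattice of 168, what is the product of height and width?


Height = length of longest chain minus 1; width = size of largest antichain.
A maximum chain: 1 | 7 | 21 | 42 | 84 | 168  (height 5).
A maximum antichain: {4, 6, 14, 21}  (width 4).
Product = 5 * 4 = 20


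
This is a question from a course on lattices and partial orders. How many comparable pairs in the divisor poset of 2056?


A comparable pair {a,b} has a < b or b < a in the order.
Count unordered pairs where one element is strictly below the other.
Examples: {1,2}, {1,4}, {1,8}, {1,257}, ...
Total comparable pairs: 22


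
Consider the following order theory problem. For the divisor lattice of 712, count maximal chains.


A maximal chain goes from the minimum element to a maximal element via cover relations.
Counting all min-to-max paths in the cover graph.
Total maximal chains: 4


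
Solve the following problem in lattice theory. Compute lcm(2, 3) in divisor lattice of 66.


In a divisor lattice, join = lcm (least common multiple).
gcd(2,3) = 1
lcm(2,3) = 2*3/gcd = 6/1 = 6


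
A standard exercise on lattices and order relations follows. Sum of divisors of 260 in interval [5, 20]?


Interval [5,20] in divisors of 260: [5, 10, 20]
Sum = 35


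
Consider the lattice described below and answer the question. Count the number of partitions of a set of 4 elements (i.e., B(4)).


B(n) = number of set partitions of an n-element set.
B(n) satisfies the recurrence: B(n+1) = sum_k C(n,k)*B(k).
B(4) = 15


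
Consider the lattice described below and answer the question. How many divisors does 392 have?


Divisors of 392: [1, 2, 4, 7, 8, 14, 28, 49, 56, 98, 196, 392]
Count: 12


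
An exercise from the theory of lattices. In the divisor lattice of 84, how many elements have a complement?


An element a is complemented if some b has a meet b = bottom, a join b = top.
a is complemented iff gcd(a, n/a)=1, i.e. a is a unitary divisor of 84.
Complemented elements: 1, 3, 4, 7, 12, 21, ... (2 more)
Count: 8


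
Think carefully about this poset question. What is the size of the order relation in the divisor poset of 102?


The order relation is {(a,b) : a <= b}, reflexive so it includes (a,a).
Examples: (1,1), (1,102), (1,17), (1,2), (1,3), ...
Total ordered pairs: 27


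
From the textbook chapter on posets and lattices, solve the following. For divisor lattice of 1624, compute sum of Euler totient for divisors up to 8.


Divisors of 1624 up to 8: [1, 2, 4, 7, 8]
phi values: [1, 1, 2, 6, 4]
Sum = 14


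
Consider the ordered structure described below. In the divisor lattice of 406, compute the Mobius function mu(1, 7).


In a divisor lattice, mu(a,b) = mu(b/a) where mu is the classical Mobius function.
b/a = 7/1 = 7
Prime factorization of 7: primes [7]
7 is squarefree with 1 prime factor(s), so mu(7) = (-1)^1 = -1


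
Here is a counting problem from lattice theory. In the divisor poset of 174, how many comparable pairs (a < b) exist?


A comparable pair {a,b} has a < b or b < a in the order.
Count unordered pairs where one element is strictly below the other.
Examples: {1,2}, {1,3}, {1,6}, {1,29}, ...
Total comparable pairs: 19
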